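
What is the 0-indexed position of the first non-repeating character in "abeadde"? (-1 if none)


Input: abeadde
Character frequencies:
  'a': 2
  'b': 1
  'd': 2
  'e': 2
Scanning left to right for freq == 1:
  Position 0 ('a'): freq=2, skip
  Position 1 ('b'): unique! => answer = 1

1


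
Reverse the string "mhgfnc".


Input: mhgfnc
Reading characters right to left:
  Position 5: 'c'
  Position 4: 'n'
  Position 3: 'f'
  Position 2: 'g'
  Position 1: 'h'
  Position 0: 'm'
Reversed: cnfghm

cnfghm


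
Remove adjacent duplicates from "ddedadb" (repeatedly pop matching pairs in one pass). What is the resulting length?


Input: ddedadb
Stack-based adjacent duplicate removal:
  Read 'd': push. Stack: d
  Read 'd': matches stack top 'd' => pop. Stack: (empty)
  Read 'e': push. Stack: e
  Read 'd': push. Stack: ed
  Read 'a': push. Stack: eda
  Read 'd': push. Stack: edad
  Read 'b': push. Stack: edadb
Final stack: "edadb" (length 5)

5


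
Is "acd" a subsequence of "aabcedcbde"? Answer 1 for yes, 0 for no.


Check if "acd" is a subsequence of "aabcedcbde"
Greedy scan:
  Position 0 ('a'): matches sub[0] = 'a'
  Position 1 ('a'): no match needed
  Position 2 ('b'): no match needed
  Position 3 ('c'): matches sub[1] = 'c'
  Position 4 ('e'): no match needed
  Position 5 ('d'): matches sub[2] = 'd'
  Position 6 ('c'): no match needed
  Position 7 ('b'): no match needed
  Position 8 ('d'): no match needed
  Position 9 ('e'): no match needed
All 3 characters matched => is a subsequence

1


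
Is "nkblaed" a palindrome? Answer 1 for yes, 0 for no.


Input: nkblaed
Reversed: dealbkn
  Compare pos 0 ('n') with pos 6 ('d'): MISMATCH
  Compare pos 1 ('k') with pos 5 ('e'): MISMATCH
  Compare pos 2 ('b') with pos 4 ('a'): MISMATCH
Result: not a palindrome

0


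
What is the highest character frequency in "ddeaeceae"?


Input: ddeaeceae
Character counts:
  'a': 2
  'c': 1
  'd': 2
  'e': 4
Maximum frequency: 4

4


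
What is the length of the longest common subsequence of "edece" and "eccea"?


LCS of "edece" and "eccea"
DP table:
           e    c    c    e    a
      0    0    0    0    0    0
  e   0    1    1    1    1    1
  d   0    1    1    1    1    1
  e   0    1    1    1    2    2
  c   0    1    2    2    2    2
  e   0    1    2    2    3    3
LCS length = dp[5][5] = 3

3


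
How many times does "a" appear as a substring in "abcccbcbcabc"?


Searching for "a" in "abcccbcbcabc"
Scanning each position:
  Position 0: "a" => MATCH
  Position 1: "b" => no
  Position 2: "c" => no
  Position 3: "c" => no
  Position 4: "c" => no
  Position 5: "b" => no
  Position 6: "c" => no
  Position 7: "b" => no
  Position 8: "c" => no
  Position 9: "a" => MATCH
  Position 10: "b" => no
  Position 11: "c" => no
Total occurrences: 2

2


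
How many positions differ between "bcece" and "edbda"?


Comparing "bcece" and "edbda" position by position:
  Position 0: 'b' vs 'e' => DIFFER
  Position 1: 'c' vs 'd' => DIFFER
  Position 2: 'e' vs 'b' => DIFFER
  Position 3: 'c' vs 'd' => DIFFER
  Position 4: 'e' vs 'a' => DIFFER
Positions that differ: 5

5


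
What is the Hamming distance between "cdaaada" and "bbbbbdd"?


Comparing "cdaaada" and "bbbbbdd" position by position:
  Position 0: 'c' vs 'b' => differ
  Position 1: 'd' vs 'b' => differ
  Position 2: 'a' vs 'b' => differ
  Position 3: 'a' vs 'b' => differ
  Position 4: 'a' vs 'b' => differ
  Position 5: 'd' vs 'd' => same
  Position 6: 'a' vs 'd' => differ
Total differences (Hamming distance): 6

6


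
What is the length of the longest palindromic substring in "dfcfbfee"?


Input: "dfcfbfee"
Checking substrings for palindromes:
  [1:4] "fcf" (len 3) => palindrome
  [3:6] "fbf" (len 3) => palindrome
  [6:8] "ee" (len 2) => palindrome
Longest palindromic substring: "fcf" with length 3

3


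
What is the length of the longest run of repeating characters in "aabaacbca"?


Input: "aabaacbca"
Scanning for longest run:
  Position 1 ('a'): continues run of 'a', length=2
  Position 2 ('b'): new char, reset run to 1
  Position 3 ('a'): new char, reset run to 1
  Position 4 ('a'): continues run of 'a', length=2
  Position 5 ('c'): new char, reset run to 1
  Position 6 ('b'): new char, reset run to 1
  Position 7 ('c'): new char, reset run to 1
  Position 8 ('a'): new char, reset run to 1
Longest run: 'a' with length 2

2


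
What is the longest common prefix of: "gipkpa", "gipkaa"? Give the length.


Words: gipkpa, gipkaa
  Position 0: all 'g' => match
  Position 1: all 'i' => match
  Position 2: all 'p' => match
  Position 3: all 'k' => match
  Position 4: ('p', 'a') => mismatch, stop
LCP = "gipk" (length 4)

4


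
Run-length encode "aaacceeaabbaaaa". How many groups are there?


Input: aaacceeaabbaaaa
Scanning for consecutive runs:
  Group 1: 'a' x 3 (positions 0-2)
  Group 2: 'c' x 2 (positions 3-4)
  Group 3: 'e' x 2 (positions 5-6)
  Group 4: 'a' x 2 (positions 7-8)
  Group 5: 'b' x 2 (positions 9-10)
  Group 6: 'a' x 4 (positions 11-14)
Total groups: 6

6


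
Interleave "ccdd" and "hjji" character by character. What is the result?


Interleaving "ccdd" and "hjji":
  Position 0: 'c' from first, 'h' from second => "ch"
  Position 1: 'c' from first, 'j' from second => "cj"
  Position 2: 'd' from first, 'j' from second => "dj"
  Position 3: 'd' from first, 'i' from second => "di"
Result: chcjdjdi

chcjdjdi


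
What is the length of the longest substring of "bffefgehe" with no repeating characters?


Input: "bffefgehe"
Sliding window (track last position of each char):
  Position 0 ('b'): window [0,0] length 1 -- new best
  Position 1 ('f'): window [0,1] length 2 -- new best
  Position 2 ('f'): repeat (last at 1), move window start to 2
  Position 2 ('f'): window [2,2] length 1
  Position 3 ('e'): window [2,3] length 2
  Position 4 ('f'): repeat (last at 2), move window start to 3
  Position 4 ('f'): window [3,4] length 2
  Position 5 ('g'): window [3,5] length 3 -- new best
  Position 6 ('e'): repeat (last at 3), move window start to 4
  Position 6 ('e'): window [4,6] length 3
  Position 7 ('h'): window [4,7] length 4 -- new best
  Position 8 ('e'): repeat (last at 6), move window start to 7
  Position 8 ('e'): window [7,8] length 2
Longest substring with no repeats: "fgeh" with length 4

4


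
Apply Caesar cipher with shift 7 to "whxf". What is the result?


Caesar cipher: shift "whxf" by 7
  'w' (pos 22) + 7 = pos 3 = 'd'
  'h' (pos 7) + 7 = pos 14 = 'o'
  'x' (pos 23) + 7 = pos 4 = 'e'
  'f' (pos 5) + 7 = pos 12 = 'm'
Result: doem

doem


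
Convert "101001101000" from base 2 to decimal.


Input: "101001101000" in base 2
Positional expansion:
  Digit '1' (value 1) x 2^11 = 2048
  Digit '0' (value 0) x 2^10 = 0
  Digit '1' (value 1) x 2^9 = 512
  Digit '0' (value 0) x 2^8 = 0
  Digit '0' (value 0) x 2^7 = 0
  Digit '1' (value 1) x 2^6 = 64
  Digit '1' (value 1) x 2^5 = 32
  Digit '0' (value 0) x 2^4 = 0
  Digit '1' (value 1) x 2^3 = 8
  Digit '0' (value 0) x 2^2 = 0
  Digit '0' (value 0) x 2^1 = 0
  Digit '0' (value 0) x 2^0 = 0
Sum = 2664

2664


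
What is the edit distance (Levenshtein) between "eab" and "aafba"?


Computing edit distance: "eab" -> "aafba"
DP table:
           a    a    f    b    a
      0    1    2    3    4    5
  e   1    1    2    3    4    5
  a   2    1    1    2    3    4
  b   3    2    2    2    2    3
Edit distance = dp[3][5] = 3

3


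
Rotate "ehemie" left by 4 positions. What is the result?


Input: "ehemie", rotate left by 4
First 4 characters: "ehem"
Remaining characters: "ie"
Concatenate remaining + first: "ie" + "ehem" = "ieehem"

ieehem


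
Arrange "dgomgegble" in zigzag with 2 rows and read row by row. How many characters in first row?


Zigzag "dgomgegble" into 2 rows:
Placing characters:
  'd' => row 0
  'g' => row 1
  'o' => row 0
  'm' => row 1
  'g' => row 0
  'e' => row 1
  'g' => row 0
  'b' => row 1
  'l' => row 0
  'e' => row 1
Rows:
  Row 0: "doggl"
  Row 1: "gmebe"
First row length: 5

5


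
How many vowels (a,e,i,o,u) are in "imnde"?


Input: imnde
Checking each character:
  'i' at position 0: vowel (running total: 1)
  'm' at position 1: consonant
  'n' at position 2: consonant
  'd' at position 3: consonant
  'e' at position 4: vowel (running total: 2)
Total vowels: 2

2


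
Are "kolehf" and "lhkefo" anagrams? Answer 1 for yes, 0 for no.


Strings: "kolehf", "lhkefo"
Sorted first:  efhklo
Sorted second: efhklo
Sorted forms match => anagrams

1


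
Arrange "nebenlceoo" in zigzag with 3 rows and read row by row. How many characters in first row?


Zigzag "nebenlceoo" into 3 rows:
Placing characters:
  'n' => row 0
  'e' => row 1
  'b' => row 2
  'e' => row 1
  'n' => row 0
  'l' => row 1
  'c' => row 2
  'e' => row 1
  'o' => row 0
  'o' => row 1
Rows:
  Row 0: "nno"
  Row 1: "eeleo"
  Row 2: "bc"
First row length: 3

3


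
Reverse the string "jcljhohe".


Input: jcljhohe
Reading characters right to left:
  Position 7: 'e'
  Position 6: 'h'
  Position 5: 'o'
  Position 4: 'h'
  Position 3: 'j'
  Position 2: 'l'
  Position 1: 'c'
  Position 0: 'j'
Reversed: ehohjlcj

ehohjlcj


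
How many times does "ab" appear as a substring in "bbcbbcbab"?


Searching for "ab" in "bbcbbcbab"
Scanning each position:
  Position 0: "bb" => no
  Position 1: "bc" => no
  Position 2: "cb" => no
  Position 3: "bb" => no
  Position 4: "bc" => no
  Position 5: "cb" => no
  Position 6: "ba" => no
  Position 7: "ab" => MATCH
Total occurrences: 1

1


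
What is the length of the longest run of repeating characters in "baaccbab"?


Input: "baaccbab"
Scanning for longest run:
  Position 1 ('a'): new char, reset run to 1
  Position 2 ('a'): continues run of 'a', length=2
  Position 3 ('c'): new char, reset run to 1
  Position 4 ('c'): continues run of 'c', length=2
  Position 5 ('b'): new char, reset run to 1
  Position 6 ('a'): new char, reset run to 1
  Position 7 ('b'): new char, reset run to 1
Longest run: 'a' with length 2

2


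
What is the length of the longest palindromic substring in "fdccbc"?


Input: "fdccbc"
Checking substrings for palindromes:
  [3:6] "cbc" (len 3) => palindrome
  [2:4] "cc" (len 2) => palindrome
Longest palindromic substring: "cbc" with length 3

3


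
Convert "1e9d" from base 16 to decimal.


Input: "1e9d" in base 16
Positional expansion:
  Digit '1' (value 1) x 16^3 = 4096
  Digit 'e' (value 14) x 16^2 = 3584
  Digit '9' (value 9) x 16^1 = 144
  Digit 'd' (value 13) x 16^0 = 13
Sum = 7837

7837


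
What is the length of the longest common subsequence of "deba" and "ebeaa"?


LCS of "deba" and "ebeaa"
DP table:
           e    b    e    a    a
      0    0    0    0    0    0
  d   0    0    0    0    0    0
  e   0    1    1    1    1    1
  b   0    1    2    2    2    2
  a   0    1    2    2    3    3
LCS length = dp[4][5] = 3

3


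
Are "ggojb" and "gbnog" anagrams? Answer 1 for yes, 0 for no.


Strings: "ggojb", "gbnog"
Sorted first:  bggjo
Sorted second: bggno
Differ at position 3: 'j' vs 'n' => not anagrams

0


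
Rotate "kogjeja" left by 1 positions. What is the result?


Input: "kogjeja", rotate left by 1
First 1 characters: "k"
Remaining characters: "ogjeja"
Concatenate remaining + first: "ogjeja" + "k" = "ogjejak"

ogjejak


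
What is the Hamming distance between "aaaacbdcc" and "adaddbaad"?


Comparing "aaaacbdcc" and "adaddbaad" position by position:
  Position 0: 'a' vs 'a' => same
  Position 1: 'a' vs 'd' => differ
  Position 2: 'a' vs 'a' => same
  Position 3: 'a' vs 'd' => differ
  Position 4: 'c' vs 'd' => differ
  Position 5: 'b' vs 'b' => same
  Position 6: 'd' vs 'a' => differ
  Position 7: 'c' vs 'a' => differ
  Position 8: 'c' vs 'd' => differ
Total differences (Hamming distance): 6

6


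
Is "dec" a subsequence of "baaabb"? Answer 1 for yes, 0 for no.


Check if "dec" is a subsequence of "baaabb"
Greedy scan:
  Position 0 ('b'): no match needed
  Position 1 ('a'): no match needed
  Position 2 ('a'): no match needed
  Position 3 ('a'): no match needed
  Position 4 ('b'): no match needed
  Position 5 ('b'): no match needed
Only matched 0/3 characters => not a subsequence

0


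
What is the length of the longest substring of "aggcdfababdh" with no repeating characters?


Input: "aggcdfababdh"
Sliding window (track last position of each char):
  Position 0 ('a'): window [0,0] length 1 -- new best
  Position 1 ('g'): window [0,1] length 2 -- new best
  Position 2 ('g'): repeat (last at 1), move window start to 2
  Position 2 ('g'): window [2,2] length 1
  Position 3 ('c'): window [2,3] length 2
  Position 4 ('d'): window [2,4] length 3 -- new best
  Position 5 ('f'): window [2,5] length 4 -- new best
  Position 6 ('a'): window [2,6] length 5 -- new best
  Position 7 ('b'): window [2,7] length 6 -- new best
  Position 8 ('a'): repeat (last at 6), move window start to 7
  Position 8 ('a'): window [7,8] length 2
  Position 9 ('b'): repeat (last at 7), move window start to 8
  Position 9 ('b'): window [8,9] length 2
  Position 10 ('d'): window [8,10] length 3
  Position 11 ('h'): window [8,11] length 4
Longest substring with no repeats: "gcdfab" with length 6

6


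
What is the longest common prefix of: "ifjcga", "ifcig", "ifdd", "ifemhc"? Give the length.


Words: ifjcga, ifcig, ifdd, ifemhc
  Position 0: all 'i' => match
  Position 1: all 'f' => match
  Position 2: ('j', 'c', 'd', 'e') => mismatch, stop
LCP = "if" (length 2)

2


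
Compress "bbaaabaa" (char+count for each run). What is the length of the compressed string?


Input: bbaaabaa
Runs:
  'b' x 2 => "b2"
  'a' x 3 => "a3"
  'b' x 1 => "b1"
  'a' x 2 => "a2"
Compressed: "b2a3b1a2"
Compressed length: 8

8


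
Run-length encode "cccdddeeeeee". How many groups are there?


Input: cccdddeeeeee
Scanning for consecutive runs:
  Group 1: 'c' x 3 (positions 0-2)
  Group 2: 'd' x 3 (positions 3-5)
  Group 3: 'e' x 6 (positions 6-11)
Total groups: 3

3


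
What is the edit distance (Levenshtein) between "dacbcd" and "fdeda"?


Computing edit distance: "dacbcd" -> "fdeda"
DP table:
           f    d    e    d    a
      0    1    2    3    4    5
  d   1    1    1    2    3    4
  a   2    2    2    2    3    3
  c   3    3    3    3    3    4
  b   4    4    4    4    4    4
  c   5    5    5    5    5    5
  d   6    6    5    6    5    6
Edit distance = dp[6][5] = 6

6


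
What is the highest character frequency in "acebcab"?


Input: acebcab
Character counts:
  'a': 2
  'b': 2
  'c': 2
  'e': 1
Maximum frequency: 2

2


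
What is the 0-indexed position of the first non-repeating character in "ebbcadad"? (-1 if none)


Input: ebbcadad
Character frequencies:
  'a': 2
  'b': 2
  'c': 1
  'd': 2
  'e': 1
Scanning left to right for freq == 1:
  Position 0 ('e'): unique! => answer = 0

0


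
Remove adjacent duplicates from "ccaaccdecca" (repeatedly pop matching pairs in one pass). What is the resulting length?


Input: ccaaccdecca
Stack-based adjacent duplicate removal:
  Read 'c': push. Stack: c
  Read 'c': matches stack top 'c' => pop. Stack: (empty)
  Read 'a': push. Stack: a
  Read 'a': matches stack top 'a' => pop. Stack: (empty)
  Read 'c': push. Stack: c
  Read 'c': matches stack top 'c' => pop. Stack: (empty)
  Read 'd': push. Stack: d
  Read 'e': push. Stack: de
  Read 'c': push. Stack: dec
  Read 'c': matches stack top 'c' => pop. Stack: de
  Read 'a': push. Stack: dea
Final stack: "dea" (length 3)

3


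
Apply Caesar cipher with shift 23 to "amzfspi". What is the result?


Caesar cipher: shift "amzfspi" by 23
  'a' (pos 0) + 23 = pos 23 = 'x'
  'm' (pos 12) + 23 = pos 9 = 'j'
  'z' (pos 25) + 23 = pos 22 = 'w'
  'f' (pos 5) + 23 = pos 2 = 'c'
  's' (pos 18) + 23 = pos 15 = 'p'
  'p' (pos 15) + 23 = pos 12 = 'm'
  'i' (pos 8) + 23 = pos 5 = 'f'
Result: xjwcpmf

xjwcpmf


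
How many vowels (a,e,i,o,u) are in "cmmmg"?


Input: cmmmg
Checking each character:
  'c' at position 0: consonant
  'm' at position 1: consonant
  'm' at position 2: consonant
  'm' at position 3: consonant
  'g' at position 4: consonant
Total vowels: 0

0


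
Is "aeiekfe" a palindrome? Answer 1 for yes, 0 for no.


Input: aeiekfe
Reversed: efkeiea
  Compare pos 0 ('a') with pos 6 ('e'): MISMATCH
  Compare pos 1 ('e') with pos 5 ('f'): MISMATCH
  Compare pos 2 ('i') with pos 4 ('k'): MISMATCH
Result: not a palindrome

0


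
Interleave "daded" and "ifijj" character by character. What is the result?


Interleaving "daded" and "ifijj":
  Position 0: 'd' from first, 'i' from second => "di"
  Position 1: 'a' from first, 'f' from second => "af"
  Position 2: 'd' from first, 'i' from second => "di"
  Position 3: 'e' from first, 'j' from second => "ej"
  Position 4: 'd' from first, 'j' from second => "dj"
Result: diafdiejdj

diafdiejdj


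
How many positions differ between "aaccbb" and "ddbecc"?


Comparing "aaccbb" and "ddbecc" position by position:
  Position 0: 'a' vs 'd' => DIFFER
  Position 1: 'a' vs 'd' => DIFFER
  Position 2: 'c' vs 'b' => DIFFER
  Position 3: 'c' vs 'e' => DIFFER
  Position 4: 'b' vs 'c' => DIFFER
  Position 5: 'b' vs 'c' => DIFFER
Positions that differ: 6

6


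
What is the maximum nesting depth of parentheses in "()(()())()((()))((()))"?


Input: "()(()())()((()))((()))"
Tracking depth:
  Position 0 '(': depth becomes 1
  Position 1 ')': depth becomes 0
  Position 2 '(': depth becomes 1
  Position 3 '(': depth becomes 2
  Position 4 ')': depth becomes 1
  Position 5 '(': depth becomes 2
  Position 6 ')': depth becomes 1
  Position 7 ')': depth becomes 0
  Position 8 '(': depth becomes 1
  Position 9 ')': depth becomes 0
  Position 10 '(': depth becomes 1
  Position 11 '(': depth becomes 2
  Position 12 '(': depth becomes 3
  Position 13 ')': depth becomes 2
  Position 14 ')': depth becomes 1
  Position 15 ')': depth becomes 0
  Position 16 '(': depth becomes 1
  Position 17 '(': depth becomes 2
  Position 18 '(': depth becomes 3
  Position 19 ')': depth becomes 2
  Position 20 ')': depth becomes 1
  Position 21 ')': depth becomes 0
Maximum depth reached: 3

3


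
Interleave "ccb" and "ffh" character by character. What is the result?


Interleaving "ccb" and "ffh":
  Position 0: 'c' from first, 'f' from second => "cf"
  Position 1: 'c' from first, 'f' from second => "cf"
  Position 2: 'b' from first, 'h' from second => "bh"
Result: cfcfbh

cfcfbh


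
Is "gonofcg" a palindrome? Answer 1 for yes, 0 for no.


Input: gonofcg
Reversed: gcfonog
  Compare pos 0 ('g') with pos 6 ('g'): match
  Compare pos 1 ('o') with pos 5 ('c'): MISMATCH
  Compare pos 2 ('n') with pos 4 ('f'): MISMATCH
Result: not a palindrome

0


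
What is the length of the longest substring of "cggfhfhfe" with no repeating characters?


Input: "cggfhfhfe"
Sliding window (track last position of each char):
  Position 0 ('c'): window [0,0] length 1 -- new best
  Position 1 ('g'): window [0,1] length 2 -- new best
  Position 2 ('g'): repeat (last at 1), move window start to 2
  Position 2 ('g'): window [2,2] length 1
  Position 3 ('f'): window [2,3] length 2
  Position 4 ('h'): window [2,4] length 3 -- new best
  Position 5 ('f'): repeat (last at 3), move window start to 4
  Position 5 ('f'): window [4,5] length 2
  Position 6 ('h'): repeat (last at 4), move window start to 5
  Position 6 ('h'): window [5,6] length 2
  Position 7 ('f'): repeat (last at 5), move window start to 6
  Position 7 ('f'): window [6,7] length 2
  Position 8 ('e'): window [6,8] length 3
Longest substring with no repeats: "gfh" with length 3

3


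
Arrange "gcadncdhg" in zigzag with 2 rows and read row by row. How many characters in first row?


Zigzag "gcadncdhg" into 2 rows:
Placing characters:
  'g' => row 0
  'c' => row 1
  'a' => row 0
  'd' => row 1
  'n' => row 0
  'c' => row 1
  'd' => row 0
  'h' => row 1
  'g' => row 0
Rows:
  Row 0: "gandg"
  Row 1: "cdch"
First row length: 5

5


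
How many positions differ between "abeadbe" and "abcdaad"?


Comparing "abeadbe" and "abcdaad" position by position:
  Position 0: 'a' vs 'a' => same
  Position 1: 'b' vs 'b' => same
  Position 2: 'e' vs 'c' => DIFFER
  Position 3: 'a' vs 'd' => DIFFER
  Position 4: 'd' vs 'a' => DIFFER
  Position 5: 'b' vs 'a' => DIFFER
  Position 6: 'e' vs 'd' => DIFFER
Positions that differ: 5

5


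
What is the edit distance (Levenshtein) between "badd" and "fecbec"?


Computing edit distance: "badd" -> "fecbec"
DP table:
           f    e    c    b    e    c
      0    1    2    3    4    5    6
  b   1    1    2    3    3    4    5
  a   2    2    2    3    4    4    5
  d   3    3    3    3    4    5    5
  d   4    4    4    4    4    5    6
Edit distance = dp[4][6] = 6

6


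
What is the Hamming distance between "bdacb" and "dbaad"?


Comparing "bdacb" and "dbaad" position by position:
  Position 0: 'b' vs 'd' => differ
  Position 1: 'd' vs 'b' => differ
  Position 2: 'a' vs 'a' => same
  Position 3: 'c' vs 'a' => differ
  Position 4: 'b' vs 'd' => differ
Total differences (Hamming distance): 4

4


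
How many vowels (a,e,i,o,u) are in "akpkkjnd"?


Input: akpkkjnd
Checking each character:
  'a' at position 0: vowel (running total: 1)
  'k' at position 1: consonant
  'p' at position 2: consonant
  'k' at position 3: consonant
  'k' at position 4: consonant
  'j' at position 5: consonant
  'n' at position 6: consonant
  'd' at position 7: consonant
Total vowels: 1

1


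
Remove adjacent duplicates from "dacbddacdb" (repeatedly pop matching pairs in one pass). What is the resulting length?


Input: dacbddacdb
Stack-based adjacent duplicate removal:
  Read 'd': push. Stack: d
  Read 'a': push. Stack: da
  Read 'c': push. Stack: dac
  Read 'b': push. Stack: dacb
  Read 'd': push. Stack: dacbd
  Read 'd': matches stack top 'd' => pop. Stack: dacb
  Read 'a': push. Stack: dacba
  Read 'c': push. Stack: dacbac
  Read 'd': push. Stack: dacbacd
  Read 'b': push. Stack: dacbacdb
Final stack: "dacbacdb" (length 8)

8


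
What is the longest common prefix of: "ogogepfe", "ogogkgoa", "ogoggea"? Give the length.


Words: ogogepfe, ogogkgoa, ogoggea
  Position 0: all 'o' => match
  Position 1: all 'g' => match
  Position 2: all 'o' => match
  Position 3: all 'g' => match
  Position 4: ('e', 'k', 'g') => mismatch, stop
LCP = "ogog" (length 4)

4


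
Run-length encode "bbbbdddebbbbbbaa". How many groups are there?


Input: bbbbdddebbbbbbaa
Scanning for consecutive runs:
  Group 1: 'b' x 4 (positions 0-3)
  Group 2: 'd' x 3 (positions 4-6)
  Group 3: 'e' x 1 (positions 7-7)
  Group 4: 'b' x 6 (positions 8-13)
  Group 5: 'a' x 2 (positions 14-15)
Total groups: 5

5


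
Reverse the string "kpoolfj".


Input: kpoolfj
Reading characters right to left:
  Position 6: 'j'
  Position 5: 'f'
  Position 4: 'l'
  Position 3: 'o'
  Position 2: 'o'
  Position 1: 'p'
  Position 0: 'k'
Reversed: jfloopk

jfloopk


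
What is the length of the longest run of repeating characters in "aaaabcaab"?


Input: "aaaabcaab"
Scanning for longest run:
  Position 1 ('a'): continues run of 'a', length=2
  Position 2 ('a'): continues run of 'a', length=3
  Position 3 ('a'): continues run of 'a', length=4
  Position 4 ('b'): new char, reset run to 1
  Position 5 ('c'): new char, reset run to 1
  Position 6 ('a'): new char, reset run to 1
  Position 7 ('a'): continues run of 'a', length=2
  Position 8 ('b'): new char, reset run to 1
Longest run: 'a' with length 4

4


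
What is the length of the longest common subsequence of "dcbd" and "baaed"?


LCS of "dcbd" and "baaed"
DP table:
           b    a    a    e    d
      0    0    0    0    0    0
  d   0    0    0    0    0    1
  c   0    0    0    0    0    1
  b   0    1    1    1    1    1
  d   0    1    1    1    1    2
LCS length = dp[4][5] = 2

2


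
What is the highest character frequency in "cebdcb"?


Input: cebdcb
Character counts:
  'b': 2
  'c': 2
  'd': 1
  'e': 1
Maximum frequency: 2

2


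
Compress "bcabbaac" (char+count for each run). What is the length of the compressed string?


Input: bcabbaac
Runs:
  'b' x 1 => "b1"
  'c' x 1 => "c1"
  'a' x 1 => "a1"
  'b' x 2 => "b2"
  'a' x 2 => "a2"
  'c' x 1 => "c1"
Compressed: "b1c1a1b2a2c1"
Compressed length: 12

12


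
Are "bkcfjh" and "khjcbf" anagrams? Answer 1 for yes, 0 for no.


Strings: "bkcfjh", "khjcbf"
Sorted first:  bcfhjk
Sorted second: bcfhjk
Sorted forms match => anagrams

1


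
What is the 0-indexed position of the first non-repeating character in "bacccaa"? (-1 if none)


Input: bacccaa
Character frequencies:
  'a': 3
  'b': 1
  'c': 3
Scanning left to right for freq == 1:
  Position 0 ('b'): unique! => answer = 0

0


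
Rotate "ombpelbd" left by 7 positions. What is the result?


Input: "ombpelbd", rotate left by 7
First 7 characters: "ombpelb"
Remaining characters: "d"
Concatenate remaining + first: "d" + "ombpelb" = "dombpelb"

dombpelb


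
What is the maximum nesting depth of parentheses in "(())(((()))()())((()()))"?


Input: "(())(((()))()())((()()))"
Tracking depth:
  Position 0 '(': depth becomes 1
  Position 1 '(': depth becomes 2
  Position 2 ')': depth becomes 1
  Position 3 ')': depth becomes 0
  Position 4 '(': depth becomes 1
  Position 5 '(': depth becomes 2
  Position 6 '(': depth becomes 3
  Position 7 '(': depth becomes 4
  Position 8 ')': depth becomes 3
  Position 9 ')': depth becomes 2
  Position 10 ')': depth becomes 1
  Position 11 '(': depth becomes 2
  Position 12 ')': depth becomes 1
  Position 13 '(': depth becomes 2
  Position 14 ')': depth becomes 1
  Position 15 ')': depth becomes 0
  Position 16 '(': depth becomes 1
  Position 17 '(': depth becomes 2
  Position 18 '(': depth becomes 3
  Position 19 ')': depth becomes 2
  Position 20 '(': depth becomes 3
  Position 21 ')': depth becomes 2
  Position 22 ')': depth becomes 1
  Position 23 ')': depth becomes 0
Maximum depth reached: 4

4


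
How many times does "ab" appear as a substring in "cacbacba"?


Searching for "ab" in "cacbacba"
Scanning each position:
  Position 0: "ca" => no
  Position 1: "ac" => no
  Position 2: "cb" => no
  Position 3: "ba" => no
  Position 4: "ac" => no
  Position 5: "cb" => no
  Position 6: "ba" => no
Total occurrences: 0

0


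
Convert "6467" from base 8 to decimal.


Input: "6467" in base 8
Positional expansion:
  Digit '6' (value 6) x 8^3 = 3072
  Digit '4' (value 4) x 8^2 = 256
  Digit '6' (value 6) x 8^1 = 48
  Digit '7' (value 7) x 8^0 = 7
Sum = 3383

3383


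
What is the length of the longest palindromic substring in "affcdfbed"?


Input: "affcdfbed"
Checking substrings for palindromes:
  [1:3] "ff" (len 2) => palindrome
Longest palindromic substring: "ff" with length 2

2


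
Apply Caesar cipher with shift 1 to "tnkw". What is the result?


Caesar cipher: shift "tnkw" by 1
  't' (pos 19) + 1 = pos 20 = 'u'
  'n' (pos 13) + 1 = pos 14 = 'o'
  'k' (pos 10) + 1 = pos 11 = 'l'
  'w' (pos 22) + 1 = pos 23 = 'x'
Result: uolx

uolx


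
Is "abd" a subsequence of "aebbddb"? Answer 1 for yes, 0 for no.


Check if "abd" is a subsequence of "aebbddb"
Greedy scan:
  Position 0 ('a'): matches sub[0] = 'a'
  Position 1 ('e'): no match needed
  Position 2 ('b'): matches sub[1] = 'b'
  Position 3 ('b'): no match needed
  Position 4 ('d'): matches sub[2] = 'd'
  Position 5 ('d'): no match needed
  Position 6 ('b'): no match needed
All 3 characters matched => is a subsequence

1


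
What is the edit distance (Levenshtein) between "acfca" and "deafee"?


Computing edit distance: "acfca" -> "deafee"
DP table:
           d    e    a    f    e    e
      0    1    2    3    4    5    6
  a   1    1    2    2    3    4    5
  c   2    2    2    3    3    4    5
  f   3    3    3    3    3    4    5
  c   4    4    4    4    4    4    5
  a   5    5    5    4    5    5    5
Edit distance = dp[5][6] = 5

5


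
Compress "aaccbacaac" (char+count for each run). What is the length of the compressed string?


Input: aaccbacaac
Runs:
  'a' x 2 => "a2"
  'c' x 2 => "c2"
  'b' x 1 => "b1"
  'a' x 1 => "a1"
  'c' x 1 => "c1"
  'a' x 2 => "a2"
  'c' x 1 => "c1"
Compressed: "a2c2b1a1c1a2c1"
Compressed length: 14

14


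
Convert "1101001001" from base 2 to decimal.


Input: "1101001001" in base 2
Positional expansion:
  Digit '1' (value 1) x 2^9 = 512
  Digit '1' (value 1) x 2^8 = 256
  Digit '0' (value 0) x 2^7 = 0
  Digit '1' (value 1) x 2^6 = 64
  Digit '0' (value 0) x 2^5 = 0
  Digit '0' (value 0) x 2^4 = 0
  Digit '1' (value 1) x 2^3 = 8
  Digit '0' (value 0) x 2^2 = 0
  Digit '0' (value 0) x 2^1 = 0
  Digit '1' (value 1) x 2^0 = 1
Sum = 841

841


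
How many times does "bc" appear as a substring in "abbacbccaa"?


Searching for "bc" in "abbacbccaa"
Scanning each position:
  Position 0: "ab" => no
  Position 1: "bb" => no
  Position 2: "ba" => no
  Position 3: "ac" => no
  Position 4: "cb" => no
  Position 5: "bc" => MATCH
  Position 6: "cc" => no
  Position 7: "ca" => no
  Position 8: "aa" => no
Total occurrences: 1

1


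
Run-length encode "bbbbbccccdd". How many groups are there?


Input: bbbbbccccdd
Scanning for consecutive runs:
  Group 1: 'b' x 5 (positions 0-4)
  Group 2: 'c' x 4 (positions 5-8)
  Group 3: 'd' x 2 (positions 9-10)
Total groups: 3

3


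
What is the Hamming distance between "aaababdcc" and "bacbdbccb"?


Comparing "aaababdcc" and "bacbdbccb" position by position:
  Position 0: 'a' vs 'b' => differ
  Position 1: 'a' vs 'a' => same
  Position 2: 'a' vs 'c' => differ
  Position 3: 'b' vs 'b' => same
  Position 4: 'a' vs 'd' => differ
  Position 5: 'b' vs 'b' => same
  Position 6: 'd' vs 'c' => differ
  Position 7: 'c' vs 'c' => same
  Position 8: 'c' vs 'b' => differ
Total differences (Hamming distance): 5

5


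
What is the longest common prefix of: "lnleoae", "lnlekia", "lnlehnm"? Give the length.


Words: lnleoae, lnlekia, lnlehnm
  Position 0: all 'l' => match
  Position 1: all 'n' => match
  Position 2: all 'l' => match
  Position 3: all 'e' => match
  Position 4: ('o', 'k', 'h') => mismatch, stop
LCP = "lnle" (length 4)

4


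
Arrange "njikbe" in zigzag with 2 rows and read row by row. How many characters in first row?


Zigzag "njikbe" into 2 rows:
Placing characters:
  'n' => row 0
  'j' => row 1
  'i' => row 0
  'k' => row 1
  'b' => row 0
  'e' => row 1
Rows:
  Row 0: "nib"
  Row 1: "jke"
First row length: 3

3


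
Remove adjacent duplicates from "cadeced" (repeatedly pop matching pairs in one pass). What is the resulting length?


Input: cadeced
Stack-based adjacent duplicate removal:
  Read 'c': push. Stack: c
  Read 'a': push. Stack: ca
  Read 'd': push. Stack: cad
  Read 'e': push. Stack: cade
  Read 'c': push. Stack: cadec
  Read 'e': push. Stack: cadece
  Read 'd': push. Stack: cadeced
Final stack: "cadeced" (length 7)

7


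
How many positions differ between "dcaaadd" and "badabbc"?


Comparing "dcaaadd" and "badabbc" position by position:
  Position 0: 'd' vs 'b' => DIFFER
  Position 1: 'c' vs 'a' => DIFFER
  Position 2: 'a' vs 'd' => DIFFER
  Position 3: 'a' vs 'a' => same
  Position 4: 'a' vs 'b' => DIFFER
  Position 5: 'd' vs 'b' => DIFFER
  Position 6: 'd' vs 'c' => DIFFER
Positions that differ: 6

6


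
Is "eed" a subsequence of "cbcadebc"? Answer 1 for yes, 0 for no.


Check if "eed" is a subsequence of "cbcadebc"
Greedy scan:
  Position 0 ('c'): no match needed
  Position 1 ('b'): no match needed
  Position 2 ('c'): no match needed
  Position 3 ('a'): no match needed
  Position 4 ('d'): no match needed
  Position 5 ('e'): matches sub[0] = 'e'
  Position 6 ('b'): no match needed
  Position 7 ('c'): no match needed
Only matched 1/3 characters => not a subsequence

0


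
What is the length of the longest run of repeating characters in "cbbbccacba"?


Input: "cbbbccacba"
Scanning for longest run:
  Position 1 ('b'): new char, reset run to 1
  Position 2 ('b'): continues run of 'b', length=2
  Position 3 ('b'): continues run of 'b', length=3
  Position 4 ('c'): new char, reset run to 1
  Position 5 ('c'): continues run of 'c', length=2
  Position 6 ('a'): new char, reset run to 1
  Position 7 ('c'): new char, reset run to 1
  Position 8 ('b'): new char, reset run to 1
  Position 9 ('a'): new char, reset run to 1
Longest run: 'b' with length 3

3


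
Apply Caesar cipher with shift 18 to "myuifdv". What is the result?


Caesar cipher: shift "myuifdv" by 18
  'm' (pos 12) + 18 = pos 4 = 'e'
  'y' (pos 24) + 18 = pos 16 = 'q'
  'u' (pos 20) + 18 = pos 12 = 'm'
  'i' (pos 8) + 18 = pos 0 = 'a'
  'f' (pos 5) + 18 = pos 23 = 'x'
  'd' (pos 3) + 18 = pos 21 = 'v'
  'v' (pos 21) + 18 = pos 13 = 'n'
Result: eqmaxvn

eqmaxvn


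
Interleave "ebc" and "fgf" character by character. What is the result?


Interleaving "ebc" and "fgf":
  Position 0: 'e' from first, 'f' from second => "ef"
  Position 1: 'b' from first, 'g' from second => "bg"
  Position 2: 'c' from first, 'f' from second => "cf"
Result: efbgcf

efbgcf


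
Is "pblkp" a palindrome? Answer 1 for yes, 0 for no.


Input: pblkp
Reversed: pklbp
  Compare pos 0 ('p') with pos 4 ('p'): match
  Compare pos 1 ('b') with pos 3 ('k'): MISMATCH
Result: not a palindrome

0


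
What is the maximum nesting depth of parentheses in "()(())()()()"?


Input: "()(())()()()"
Tracking depth:
  Position 0 '(': depth becomes 1
  Position 1 ')': depth becomes 0
  Position 2 '(': depth becomes 1
  Position 3 '(': depth becomes 2
  Position 4 ')': depth becomes 1
  Position 5 ')': depth becomes 0
  Position 6 '(': depth becomes 1
  Position 7 ')': depth becomes 0
  Position 8 '(': depth becomes 1
  Position 9 ')': depth becomes 0
  Position 10 '(': depth becomes 1
  Position 11 ')': depth becomes 0
Maximum depth reached: 2

2


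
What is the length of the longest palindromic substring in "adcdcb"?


Input: "adcdcb"
Checking substrings for palindromes:
  [1:4] "dcd" (len 3) => palindrome
  [2:5] "cdc" (len 3) => palindrome
Longest palindromic substring: "dcd" with length 3

3


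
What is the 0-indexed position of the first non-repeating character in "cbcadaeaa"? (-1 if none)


Input: cbcadaeaa
Character frequencies:
  'a': 4
  'b': 1
  'c': 2
  'd': 1
  'e': 1
Scanning left to right for freq == 1:
  Position 0 ('c'): freq=2, skip
  Position 1 ('b'): unique! => answer = 1

1


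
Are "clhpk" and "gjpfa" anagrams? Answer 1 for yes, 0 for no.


Strings: "clhpk", "gjpfa"
Sorted first:  chklp
Sorted second: afgjp
Differ at position 0: 'c' vs 'a' => not anagrams

0


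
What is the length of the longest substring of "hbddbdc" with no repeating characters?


Input: "hbddbdc"
Sliding window (track last position of each char):
  Position 0 ('h'): window [0,0] length 1 -- new best
  Position 1 ('b'): window [0,1] length 2 -- new best
  Position 2 ('d'): window [0,2] length 3 -- new best
  Position 3 ('d'): repeat (last at 2), move window start to 3
  Position 3 ('d'): window [3,3] length 1
  Position 4 ('b'): window [3,4] length 2
  Position 5 ('d'): repeat (last at 3), move window start to 4
  Position 5 ('d'): window [4,5] length 2
  Position 6 ('c'): window [4,6] length 3
Longest substring with no repeats: "hbd" with length 3

3


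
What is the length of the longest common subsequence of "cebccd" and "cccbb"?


LCS of "cebccd" and "cccbb"
DP table:
           c    c    c    b    b
      0    0    0    0    0    0
  c   0    1    1    1    1    1
  e   0    1    1    1    1    1
  b   0    1    1    1    2    2
  c   0    1    2    2    2    2
  c   0    1    2    3    3    3
  d   0    1    2    3    3    3
LCS length = dp[6][5] = 3

3


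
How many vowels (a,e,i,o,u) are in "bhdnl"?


Input: bhdnl
Checking each character:
  'b' at position 0: consonant
  'h' at position 1: consonant
  'd' at position 2: consonant
  'n' at position 3: consonant
  'l' at position 4: consonant
Total vowels: 0

0


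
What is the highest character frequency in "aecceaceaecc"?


Input: aecceaceaecc
Character counts:
  'a': 3
  'c': 5
  'e': 4
Maximum frequency: 5

5


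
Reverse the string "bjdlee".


Input: bjdlee
Reading characters right to left:
  Position 5: 'e'
  Position 4: 'e'
  Position 3: 'l'
  Position 2: 'd'
  Position 1: 'j'
  Position 0: 'b'
Reversed: eeldjb

eeldjb


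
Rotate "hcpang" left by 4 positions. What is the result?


Input: "hcpang", rotate left by 4
First 4 characters: "hcpa"
Remaining characters: "ng"
Concatenate remaining + first: "ng" + "hcpa" = "nghcpa"

nghcpa


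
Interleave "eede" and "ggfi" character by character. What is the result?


Interleaving "eede" and "ggfi":
  Position 0: 'e' from first, 'g' from second => "eg"
  Position 1: 'e' from first, 'g' from second => "eg"
  Position 2: 'd' from first, 'f' from second => "df"
  Position 3: 'e' from first, 'i' from second => "ei"
Result: egegdfei

egegdfei


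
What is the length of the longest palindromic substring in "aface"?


Input: "aface"
Checking substrings for palindromes:
  [0:3] "afa" (len 3) => palindrome
Longest palindromic substring: "afa" with length 3

3


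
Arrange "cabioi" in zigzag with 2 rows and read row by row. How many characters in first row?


Zigzag "cabioi" into 2 rows:
Placing characters:
  'c' => row 0
  'a' => row 1
  'b' => row 0
  'i' => row 1
  'o' => row 0
  'i' => row 1
Rows:
  Row 0: "cbo"
  Row 1: "aii"
First row length: 3

3


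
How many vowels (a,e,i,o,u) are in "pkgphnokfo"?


Input: pkgphnokfo
Checking each character:
  'p' at position 0: consonant
  'k' at position 1: consonant
  'g' at position 2: consonant
  'p' at position 3: consonant
  'h' at position 4: consonant
  'n' at position 5: consonant
  'o' at position 6: vowel (running total: 1)
  'k' at position 7: consonant
  'f' at position 8: consonant
  'o' at position 9: vowel (running total: 2)
Total vowels: 2

2


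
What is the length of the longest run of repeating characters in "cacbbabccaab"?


Input: "cacbbabccaab"
Scanning for longest run:
  Position 1 ('a'): new char, reset run to 1
  Position 2 ('c'): new char, reset run to 1
  Position 3 ('b'): new char, reset run to 1
  Position 4 ('b'): continues run of 'b', length=2
  Position 5 ('a'): new char, reset run to 1
  Position 6 ('b'): new char, reset run to 1
  Position 7 ('c'): new char, reset run to 1
  Position 8 ('c'): continues run of 'c', length=2
  Position 9 ('a'): new char, reset run to 1
  Position 10 ('a'): continues run of 'a', length=2
  Position 11 ('b'): new char, reset run to 1
Longest run: 'b' with length 2

2


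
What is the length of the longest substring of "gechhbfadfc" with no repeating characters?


Input: "gechhbfadfc"
Sliding window (track last position of each char):
  Position 0 ('g'): window [0,0] length 1 -- new best
  Position 1 ('e'): window [0,1] length 2 -- new best
  Position 2 ('c'): window [0,2] length 3 -- new best
  Position 3 ('h'): window [0,3] length 4 -- new best
  Position 4 ('h'): repeat (last at 3), move window start to 4
  Position 4 ('h'): window [4,4] length 1
  Position 5 ('b'): window [4,5] length 2
  Position 6 ('f'): window [4,6] length 3
  Position 7 ('a'): window [4,7] length 4
  Position 8 ('d'): window [4,8] length 5 -- new best
  Position 9 ('f'): repeat (last at 6), move window start to 7
  Position 9 ('f'): window [7,9] length 3
  Position 10 ('c'): window [7,10] length 4
Longest substring with no repeats: "hbfad" with length 5

5


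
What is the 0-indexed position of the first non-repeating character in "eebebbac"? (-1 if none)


Input: eebebbac
Character frequencies:
  'a': 1
  'b': 3
  'c': 1
  'e': 3
Scanning left to right for freq == 1:
  Position 0 ('e'): freq=3, skip
  Position 1 ('e'): freq=3, skip
  Position 2 ('b'): freq=3, skip
  Position 3 ('e'): freq=3, skip
  Position 4 ('b'): freq=3, skip
  Position 5 ('b'): freq=3, skip
  Position 6 ('a'): unique! => answer = 6

6


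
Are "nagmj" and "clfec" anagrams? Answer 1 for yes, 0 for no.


Strings: "nagmj", "clfec"
Sorted first:  agjmn
Sorted second: ccefl
Differ at position 0: 'a' vs 'c' => not anagrams

0


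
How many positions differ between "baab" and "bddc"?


Comparing "baab" and "bddc" position by position:
  Position 0: 'b' vs 'b' => same
  Position 1: 'a' vs 'd' => DIFFER
  Position 2: 'a' vs 'd' => DIFFER
  Position 3: 'b' vs 'c' => DIFFER
Positions that differ: 3

3
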